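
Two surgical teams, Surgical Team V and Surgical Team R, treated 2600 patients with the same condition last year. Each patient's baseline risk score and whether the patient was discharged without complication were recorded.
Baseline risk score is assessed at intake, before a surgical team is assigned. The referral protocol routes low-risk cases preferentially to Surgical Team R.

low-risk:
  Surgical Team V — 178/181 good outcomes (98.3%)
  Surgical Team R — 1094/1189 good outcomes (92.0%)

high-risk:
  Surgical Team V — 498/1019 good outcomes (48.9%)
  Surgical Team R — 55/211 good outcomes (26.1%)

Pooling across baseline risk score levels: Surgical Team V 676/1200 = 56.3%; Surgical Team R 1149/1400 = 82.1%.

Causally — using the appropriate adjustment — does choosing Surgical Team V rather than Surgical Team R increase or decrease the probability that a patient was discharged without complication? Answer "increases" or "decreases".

increases

Surgical Team V is higher inside every baseline risk score stratum but Surgical Team R is higher in aggregate. Whether to stratify depends on how baseline risk score relates to the surgical team.
Since baseline risk score is a pre-existing factor (not a product of the surgical team) and it affects the outcome on its own, it is a confounder. The stratified rates, not the pooled rate, identify the causal effect.
Within each level — low-risk: 98.3% vs 92.0%; high-risk: 48.9% vs 26.1% — Surgical Team V is higher every time.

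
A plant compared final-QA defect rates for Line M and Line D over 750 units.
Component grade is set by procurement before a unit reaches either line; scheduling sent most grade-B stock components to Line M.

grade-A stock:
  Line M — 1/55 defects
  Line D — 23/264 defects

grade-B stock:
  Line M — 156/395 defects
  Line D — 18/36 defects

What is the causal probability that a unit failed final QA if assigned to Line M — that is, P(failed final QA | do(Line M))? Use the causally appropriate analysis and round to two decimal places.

Nothing the line does changes component grade; the imbalance is an allocation artefact. With component grade also predicting the outcome, the pooled figure is confounded, and the within-stratum comparison is the causal one.
Standardising Line M to the population component grade mix: 0.425·1/55 + 0.575·156/395 = 0.235.

0.23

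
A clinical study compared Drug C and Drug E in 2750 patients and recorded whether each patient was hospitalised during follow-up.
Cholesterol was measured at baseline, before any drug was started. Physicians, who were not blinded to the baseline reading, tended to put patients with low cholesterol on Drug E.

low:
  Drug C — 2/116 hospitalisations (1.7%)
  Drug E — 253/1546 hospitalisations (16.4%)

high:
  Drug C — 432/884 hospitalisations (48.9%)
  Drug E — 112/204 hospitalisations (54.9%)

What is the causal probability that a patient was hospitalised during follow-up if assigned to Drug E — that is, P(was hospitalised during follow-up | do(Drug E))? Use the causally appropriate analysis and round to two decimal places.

0.32

Cholesterol satisfies the back-door criterion: it is not a descendant of the drug, and it blocks the spurious path from drug to outcome. Adjusting for it (i.e., using the within-cholesterol rates) gives the causal effect.
Standardising Drug E to the population cholesterol mix: 0.604·253/1546 + 0.396·112/204 = 0.316.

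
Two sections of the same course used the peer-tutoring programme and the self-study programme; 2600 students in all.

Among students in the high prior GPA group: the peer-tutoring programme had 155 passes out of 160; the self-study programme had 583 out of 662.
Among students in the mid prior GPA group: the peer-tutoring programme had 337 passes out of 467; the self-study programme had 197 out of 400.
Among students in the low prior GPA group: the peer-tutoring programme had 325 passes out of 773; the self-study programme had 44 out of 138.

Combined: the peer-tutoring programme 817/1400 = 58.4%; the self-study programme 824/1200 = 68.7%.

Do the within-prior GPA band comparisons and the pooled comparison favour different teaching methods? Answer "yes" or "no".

yes

Within each prior GPA band level (high prior GPA 96.9% vs 88.1%; mid prior GPA 72.2% vs 49.2%; low prior GPA 42.0% vs 31.9%), the peer-tutoring programme has the higher rate every time. Pooled: 58.4% vs 68.7% — the self-study programme has the higher rate overall. The two comparisons disagree.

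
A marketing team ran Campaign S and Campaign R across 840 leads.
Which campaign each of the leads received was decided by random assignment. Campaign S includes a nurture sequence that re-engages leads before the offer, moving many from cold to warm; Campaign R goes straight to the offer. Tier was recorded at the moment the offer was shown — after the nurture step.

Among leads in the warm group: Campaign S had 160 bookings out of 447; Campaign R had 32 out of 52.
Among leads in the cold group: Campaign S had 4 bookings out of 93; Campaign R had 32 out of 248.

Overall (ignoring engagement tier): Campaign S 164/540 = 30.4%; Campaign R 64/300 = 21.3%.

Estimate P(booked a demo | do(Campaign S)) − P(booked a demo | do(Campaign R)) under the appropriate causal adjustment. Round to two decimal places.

Within every engagement tier level Campaign R has the higher rate, yet pooled Campaign S does — Simpson's reversal.
The distribution of engagement tier is itself part of what the campaign does — it is an intermediate outcome. Holding it fixed would remove that part of the effect; the total effect is the pooled difference.
The causal difference is the pooled difference: 0.304 − 0.213 = +0.090.

+0.09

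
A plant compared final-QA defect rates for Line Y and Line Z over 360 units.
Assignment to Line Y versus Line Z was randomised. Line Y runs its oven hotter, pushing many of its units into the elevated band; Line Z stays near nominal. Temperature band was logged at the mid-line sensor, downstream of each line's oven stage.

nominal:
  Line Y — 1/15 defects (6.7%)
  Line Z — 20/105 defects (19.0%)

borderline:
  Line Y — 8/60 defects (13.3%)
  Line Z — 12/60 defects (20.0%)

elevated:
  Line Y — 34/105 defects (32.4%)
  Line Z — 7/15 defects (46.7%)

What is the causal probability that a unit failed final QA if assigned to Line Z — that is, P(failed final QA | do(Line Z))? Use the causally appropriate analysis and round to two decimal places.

0.22

The in-process temperature band-specific comparison favours Line Y throughout, but the pooled figures favour Line Z. The question is whether to condition on in-process temperature band.
In-process temperature band here is a post-treatment variable shaped by the line; conditioning on it would introduce bias rather than remove it. The overall comparison is the causal one.
So P(outcome | do(Line Z)) is just the pooled rate for Line Z: 39/180 = 0.217.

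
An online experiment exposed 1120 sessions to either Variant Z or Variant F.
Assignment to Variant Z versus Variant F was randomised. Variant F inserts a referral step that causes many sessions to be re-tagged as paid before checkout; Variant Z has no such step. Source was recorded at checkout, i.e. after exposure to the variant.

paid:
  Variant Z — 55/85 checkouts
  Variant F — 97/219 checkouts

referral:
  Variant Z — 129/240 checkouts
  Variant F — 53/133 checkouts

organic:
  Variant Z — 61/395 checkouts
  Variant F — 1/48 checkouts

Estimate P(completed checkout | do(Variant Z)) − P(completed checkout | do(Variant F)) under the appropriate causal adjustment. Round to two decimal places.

The traffic source-specific comparison favours Variant Z throughout, but the pooled figures favour Variant F. The question is whether to condition on traffic source.
Stratifying would compare variants among sessions the variants themselves sorted into traffic source groups — a form of selection on an intermediate. The unconditioned pooled rates give the total causal effect.
The causal difference is the pooled difference: 0.340 − 0.378 = -0.037.

-0.04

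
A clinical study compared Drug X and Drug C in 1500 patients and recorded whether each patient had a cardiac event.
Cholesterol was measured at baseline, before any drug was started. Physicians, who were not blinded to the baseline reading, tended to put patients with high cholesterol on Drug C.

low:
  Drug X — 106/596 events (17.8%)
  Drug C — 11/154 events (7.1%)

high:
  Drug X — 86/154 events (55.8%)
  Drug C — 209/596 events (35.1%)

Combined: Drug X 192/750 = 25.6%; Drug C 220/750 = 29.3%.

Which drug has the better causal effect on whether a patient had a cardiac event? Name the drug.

The cholesterol-specific comparison favours Drug C throughout, but the pooled figures favour Drug X. The question is whether to condition on cholesterol.
Since cholesterol is a pre-existing factor (not a product of the drug) and it affects the outcome on its own, it is a confounder. The stratified rates, not the pooled rate, identify the causal effect.
Within each level — low: 17.8% vs 7.1%; high: 55.8% vs 35.1% — Drug C is lower every time.

Drug C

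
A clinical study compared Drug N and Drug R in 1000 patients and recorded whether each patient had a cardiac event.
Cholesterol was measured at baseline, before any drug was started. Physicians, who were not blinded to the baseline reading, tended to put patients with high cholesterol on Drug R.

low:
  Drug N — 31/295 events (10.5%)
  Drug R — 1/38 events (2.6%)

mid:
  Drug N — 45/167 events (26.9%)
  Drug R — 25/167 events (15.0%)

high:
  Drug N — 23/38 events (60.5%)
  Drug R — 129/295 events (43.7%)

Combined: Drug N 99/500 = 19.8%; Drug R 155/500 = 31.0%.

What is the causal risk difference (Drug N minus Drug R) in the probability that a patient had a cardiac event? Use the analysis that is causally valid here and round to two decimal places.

+0.12

Nothing the drug does changes cholesterol; the imbalance is an allocation artefact. With cholesterol also predicting the outcome, the pooled figure is confounded, and the within-stratum comparison is the causal one.
Adjusting over the population distribution of cholesterol: 0.333·(0.105−0.026) + 0.334·(0.269−0.150) + 0.333·(0.605−0.437) = +0.122.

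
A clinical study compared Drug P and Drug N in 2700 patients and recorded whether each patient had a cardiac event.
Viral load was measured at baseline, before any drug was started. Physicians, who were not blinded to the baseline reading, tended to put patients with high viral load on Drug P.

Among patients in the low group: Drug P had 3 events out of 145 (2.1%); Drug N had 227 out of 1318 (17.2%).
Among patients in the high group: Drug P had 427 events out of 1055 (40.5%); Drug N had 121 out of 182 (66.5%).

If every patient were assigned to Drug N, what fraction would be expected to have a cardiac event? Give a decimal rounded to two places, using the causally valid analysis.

0.40

Viral load differs across drugs for reasons unrelated to any effect of the drug itself, and it separately predicts the outcome — a classic confounder. We must compare within viral load levels.
Standardising Drug N to the population viral load mix: 0.542·227/1318 + 0.458·121/182 = 0.398.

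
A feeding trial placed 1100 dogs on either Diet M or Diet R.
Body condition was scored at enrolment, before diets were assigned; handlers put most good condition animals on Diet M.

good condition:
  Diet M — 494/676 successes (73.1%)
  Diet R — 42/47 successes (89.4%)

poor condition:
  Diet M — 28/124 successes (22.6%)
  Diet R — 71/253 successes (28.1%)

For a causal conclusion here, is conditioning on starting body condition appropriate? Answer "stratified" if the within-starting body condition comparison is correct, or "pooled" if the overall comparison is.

Diet R is higher inside every starting body condition stratum but Diet M is higher in aggregate. Whether to stratify depends on how starting body condition relates to the diet.
Nothing the diet does changes starting body condition; the imbalance is an allocation artefact. With starting body condition also predicting the outcome, the pooled figure is confounded, and the within-stratum comparison is the causal one.
Within each level — good condition: 73.1% vs 89.4%; poor condition: 22.6% vs 28.1% — Diet R is higher every time.

stratified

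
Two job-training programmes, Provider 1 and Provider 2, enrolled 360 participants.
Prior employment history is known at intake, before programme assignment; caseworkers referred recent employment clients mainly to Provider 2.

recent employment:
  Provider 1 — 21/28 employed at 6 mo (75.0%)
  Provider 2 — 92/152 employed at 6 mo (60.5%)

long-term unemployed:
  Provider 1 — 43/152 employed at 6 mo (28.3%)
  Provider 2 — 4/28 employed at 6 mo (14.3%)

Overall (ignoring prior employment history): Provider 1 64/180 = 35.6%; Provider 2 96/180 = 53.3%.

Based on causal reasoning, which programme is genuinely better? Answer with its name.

Prior employment history satisfies the back-door criterion: it is not a descendant of the programme, and it blocks the spurious path from programme to outcome. Adjusting for it (i.e., using the within-prior employment history rates) gives the causal effect.
Within each level — recent employment: 75.0% vs 60.5%; long-term unemployed: 28.3% vs 14.3% — Provider 1 is higher every time.

Provider 1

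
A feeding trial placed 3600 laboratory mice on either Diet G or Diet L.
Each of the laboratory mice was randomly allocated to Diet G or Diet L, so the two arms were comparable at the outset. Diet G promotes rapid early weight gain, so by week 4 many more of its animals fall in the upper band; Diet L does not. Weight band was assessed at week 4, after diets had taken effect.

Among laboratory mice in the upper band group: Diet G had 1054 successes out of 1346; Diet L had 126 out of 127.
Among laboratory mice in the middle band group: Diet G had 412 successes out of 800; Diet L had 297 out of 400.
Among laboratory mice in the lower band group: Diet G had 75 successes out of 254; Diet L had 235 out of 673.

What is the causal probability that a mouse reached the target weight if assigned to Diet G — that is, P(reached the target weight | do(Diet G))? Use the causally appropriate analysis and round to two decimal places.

0.64

Because the diet influences week-4 weight band, week-4 weight band is a post-treatment mediator, not a confounder. Stratifying on it would bias the estimate; the causal effect is the crude pooled difference.
So P(outcome | do(Diet G)) is just the pooled rate for Diet G: 1541/2400 = 0.642.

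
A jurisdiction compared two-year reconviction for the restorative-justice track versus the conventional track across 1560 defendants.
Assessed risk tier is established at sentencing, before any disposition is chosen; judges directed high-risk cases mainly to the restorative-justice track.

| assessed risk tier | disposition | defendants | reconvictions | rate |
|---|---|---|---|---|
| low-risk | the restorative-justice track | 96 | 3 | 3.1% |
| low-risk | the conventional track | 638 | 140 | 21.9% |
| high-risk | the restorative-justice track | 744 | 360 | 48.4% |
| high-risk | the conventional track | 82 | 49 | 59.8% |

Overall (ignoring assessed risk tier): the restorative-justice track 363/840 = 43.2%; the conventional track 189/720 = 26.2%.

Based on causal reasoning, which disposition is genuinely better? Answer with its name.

Within every assessed risk tier level the restorative-justice track has the lower rate, yet pooled the conventional track does — Simpson's reversal.
Here assessed risk tier is a common cause — it drives both which disposition a case falls under and the outcome. The crude comparison mixes populations; the stratum-specific rates are the causally relevant ones.
Within each level — low-risk: 3.1% vs 21.9%; high-risk: 48.4% vs 59.8% — the restorative-justice track is lower every time.

the restorative-justice track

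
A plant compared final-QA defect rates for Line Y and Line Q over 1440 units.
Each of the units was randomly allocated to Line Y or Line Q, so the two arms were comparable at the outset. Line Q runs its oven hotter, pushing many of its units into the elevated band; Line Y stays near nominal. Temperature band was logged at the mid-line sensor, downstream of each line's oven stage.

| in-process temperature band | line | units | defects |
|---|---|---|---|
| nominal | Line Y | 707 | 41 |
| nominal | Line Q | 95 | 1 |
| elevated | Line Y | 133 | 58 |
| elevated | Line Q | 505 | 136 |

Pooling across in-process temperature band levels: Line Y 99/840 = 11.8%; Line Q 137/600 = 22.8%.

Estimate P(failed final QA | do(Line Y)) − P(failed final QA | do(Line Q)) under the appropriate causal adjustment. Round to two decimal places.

In-process temperature band is downstream of the line. One should not condition on a consequence of treatment, so the overall rates are the right comparison.
The causal difference is the pooled difference: 0.118 − 0.228 = -0.110.

-0.11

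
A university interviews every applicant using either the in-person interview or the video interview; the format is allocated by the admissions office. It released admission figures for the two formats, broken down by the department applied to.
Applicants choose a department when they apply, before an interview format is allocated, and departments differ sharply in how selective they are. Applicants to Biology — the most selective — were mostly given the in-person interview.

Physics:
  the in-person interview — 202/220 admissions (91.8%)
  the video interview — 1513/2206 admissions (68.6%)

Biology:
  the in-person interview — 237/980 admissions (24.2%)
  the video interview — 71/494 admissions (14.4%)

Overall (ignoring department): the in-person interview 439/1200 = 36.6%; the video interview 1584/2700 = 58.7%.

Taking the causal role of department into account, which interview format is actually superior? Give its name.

The imbalance in department arose from how applicants were allocated, not from anything the interview format did; and department independently affects the outcome. The pooled gap is confounded — condition on department.
Within each level — Physics: 91.8% vs 68.6%; Biology: 24.2% vs 14.4% — the in-person interview is higher every time.

the in-person interview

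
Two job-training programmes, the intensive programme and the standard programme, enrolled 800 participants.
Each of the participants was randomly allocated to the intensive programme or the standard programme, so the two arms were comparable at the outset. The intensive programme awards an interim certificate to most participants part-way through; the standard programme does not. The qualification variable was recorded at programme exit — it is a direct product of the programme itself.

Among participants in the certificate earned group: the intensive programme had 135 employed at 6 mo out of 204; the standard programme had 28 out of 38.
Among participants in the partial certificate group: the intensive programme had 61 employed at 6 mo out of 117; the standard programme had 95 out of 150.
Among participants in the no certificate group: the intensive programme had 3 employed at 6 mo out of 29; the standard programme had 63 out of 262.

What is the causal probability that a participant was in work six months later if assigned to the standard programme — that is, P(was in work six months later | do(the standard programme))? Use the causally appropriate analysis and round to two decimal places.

The qualification attained during the programme-specific comparison favours the standard programme throughout, but the pooled figures favour the intensive programme. The question is whether to condition on qualification attained during the programme.
Stratifying would compare programmes among participants the programmes themselves sorted into qualification attained during the programme groups — a form of selection on an intermediate. The unconditioned pooled rates give the total causal effect.
So P(outcome | do(the standard programme)) is just the pooled rate for the standard programme: 186/450 = 0.413.

0.41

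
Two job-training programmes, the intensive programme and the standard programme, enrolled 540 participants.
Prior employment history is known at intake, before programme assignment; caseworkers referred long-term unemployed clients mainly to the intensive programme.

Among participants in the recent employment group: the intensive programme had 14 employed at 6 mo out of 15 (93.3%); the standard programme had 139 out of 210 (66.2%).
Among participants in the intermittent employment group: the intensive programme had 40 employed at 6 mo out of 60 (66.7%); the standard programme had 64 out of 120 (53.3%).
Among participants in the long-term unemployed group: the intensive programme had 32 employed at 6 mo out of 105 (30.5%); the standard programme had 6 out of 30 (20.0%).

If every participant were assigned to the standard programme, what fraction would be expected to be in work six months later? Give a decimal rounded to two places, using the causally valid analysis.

Nothing the programme does changes prior employment history; the imbalance is an allocation artefact. With prior employment history also predicting the outcome, the pooled figure is confounded, and the within-stratum comparison is the causal one.
Standardising the standard programme to the population prior employment history mix: 0.417·139/210 + 0.333·64/120 + 0.250·6/30 = 0.504.

0.50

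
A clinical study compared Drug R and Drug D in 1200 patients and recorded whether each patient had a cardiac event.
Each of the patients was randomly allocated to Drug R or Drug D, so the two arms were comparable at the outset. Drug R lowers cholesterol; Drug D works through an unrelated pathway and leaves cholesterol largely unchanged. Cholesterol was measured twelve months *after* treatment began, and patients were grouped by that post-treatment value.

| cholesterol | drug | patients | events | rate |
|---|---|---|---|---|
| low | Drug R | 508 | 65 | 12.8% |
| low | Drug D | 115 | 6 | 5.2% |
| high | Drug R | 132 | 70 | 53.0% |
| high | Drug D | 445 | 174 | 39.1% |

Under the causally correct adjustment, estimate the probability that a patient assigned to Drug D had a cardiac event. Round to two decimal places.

Cholesterol is recorded after the drug and is itself shifted by it — it sits on the causal path from drug to outcome. Conditioning on a mediator would strip out part of the effect we want; the pooled comparison gives the total causal effect.
So P(outcome | do(Drug D)) is just the pooled rate for Drug D: 180/560 = 0.321.

0.32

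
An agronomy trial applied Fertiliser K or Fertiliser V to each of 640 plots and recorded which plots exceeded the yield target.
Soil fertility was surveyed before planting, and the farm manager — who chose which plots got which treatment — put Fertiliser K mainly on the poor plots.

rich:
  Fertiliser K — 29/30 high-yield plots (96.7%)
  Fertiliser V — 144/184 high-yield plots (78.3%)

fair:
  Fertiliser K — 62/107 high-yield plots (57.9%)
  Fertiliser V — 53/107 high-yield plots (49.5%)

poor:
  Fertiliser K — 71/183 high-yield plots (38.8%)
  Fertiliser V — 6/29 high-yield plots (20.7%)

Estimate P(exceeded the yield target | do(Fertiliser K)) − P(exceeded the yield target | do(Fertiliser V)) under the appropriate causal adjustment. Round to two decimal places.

+0.15

Since soil fertility is a pre-existing factor (not a product of the fertiliser) and it affects the outcome on its own, it is a confounder. The stratified rates, not the pooled rate, identify the causal effect.
Adjusting over the population distribution of soil fertility: 0.334·(0.967−0.783) + 0.334·(0.579−0.495) + 0.331·(0.388−0.207) = +0.150.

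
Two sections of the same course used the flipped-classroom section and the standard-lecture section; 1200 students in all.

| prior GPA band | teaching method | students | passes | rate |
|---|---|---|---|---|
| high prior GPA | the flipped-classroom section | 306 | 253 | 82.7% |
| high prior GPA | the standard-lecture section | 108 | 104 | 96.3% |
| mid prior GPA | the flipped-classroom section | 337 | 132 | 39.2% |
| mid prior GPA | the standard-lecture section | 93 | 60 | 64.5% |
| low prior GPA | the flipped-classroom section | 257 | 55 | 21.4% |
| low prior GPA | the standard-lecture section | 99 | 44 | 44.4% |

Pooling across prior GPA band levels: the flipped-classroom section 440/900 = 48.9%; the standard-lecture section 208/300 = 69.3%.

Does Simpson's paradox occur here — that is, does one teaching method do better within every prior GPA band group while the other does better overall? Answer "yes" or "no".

Within each prior GPA band level (high prior GPA 82.7% vs 96.3%; mid prior GPA 39.2% vs 64.5%; low prior GPA 21.4% vs 44.4%), the standard-lecture section has the higher rate every time. Pooled: 48.9% vs 69.3% — the standard-lecture section has the higher rate overall. They agree.

no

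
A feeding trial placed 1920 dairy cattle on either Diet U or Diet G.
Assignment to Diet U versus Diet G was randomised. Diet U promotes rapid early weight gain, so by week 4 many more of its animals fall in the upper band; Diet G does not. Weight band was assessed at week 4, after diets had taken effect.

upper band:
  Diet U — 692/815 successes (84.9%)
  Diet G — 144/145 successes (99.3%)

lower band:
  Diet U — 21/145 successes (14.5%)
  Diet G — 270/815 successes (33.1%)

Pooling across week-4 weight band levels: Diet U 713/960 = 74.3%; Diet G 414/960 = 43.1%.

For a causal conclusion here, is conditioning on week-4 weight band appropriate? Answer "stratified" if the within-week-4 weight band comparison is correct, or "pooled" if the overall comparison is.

Week-4 weight band here is a post-treatment variable shaped by the diet; conditioning on it would introduce bias rather than remove it. The overall comparison is the causal one.
Pooled: Diet U 74.3% vs Diet G 43.1%; Diet U is higher overall.

pooled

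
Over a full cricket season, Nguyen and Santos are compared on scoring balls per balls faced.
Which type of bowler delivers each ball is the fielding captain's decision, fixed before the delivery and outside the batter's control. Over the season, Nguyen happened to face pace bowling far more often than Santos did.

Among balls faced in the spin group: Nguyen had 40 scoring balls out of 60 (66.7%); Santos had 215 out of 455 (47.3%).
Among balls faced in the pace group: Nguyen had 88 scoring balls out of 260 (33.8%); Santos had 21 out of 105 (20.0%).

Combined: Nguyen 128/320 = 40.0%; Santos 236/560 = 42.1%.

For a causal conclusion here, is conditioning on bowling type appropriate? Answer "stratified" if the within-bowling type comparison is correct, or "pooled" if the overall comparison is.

Nothing the player does changes bowling type; the imbalance is an allocation artefact. With bowling type also predicting the outcome, the pooled figure is confounded, and the within-stratum comparison is the causal one.
Within each level — spin: 66.7% vs 47.3%; pace: 33.8% vs 20.0% — Nguyen is higher every time.

stratified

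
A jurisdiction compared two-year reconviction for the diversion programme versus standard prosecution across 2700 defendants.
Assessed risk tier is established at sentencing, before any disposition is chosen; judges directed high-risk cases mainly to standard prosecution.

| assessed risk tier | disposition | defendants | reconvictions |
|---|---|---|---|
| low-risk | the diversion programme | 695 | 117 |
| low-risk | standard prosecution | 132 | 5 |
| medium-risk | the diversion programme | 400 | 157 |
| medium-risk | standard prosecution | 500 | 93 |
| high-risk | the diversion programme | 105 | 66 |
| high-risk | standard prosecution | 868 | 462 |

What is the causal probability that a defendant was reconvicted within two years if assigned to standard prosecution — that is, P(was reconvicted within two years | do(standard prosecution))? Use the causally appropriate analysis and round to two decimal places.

Since assessed risk tier is a pre-existing factor (not a product of the disposition) and it affects the outcome on its own, it is a confounder. The stratified rates, not the pooled rate, identify the causal effect.
Standardising standard prosecution to the population assessed risk tier mix: 0.306·5/132 + 0.333·93/500 + 0.360·462/868 = 0.265.

0.27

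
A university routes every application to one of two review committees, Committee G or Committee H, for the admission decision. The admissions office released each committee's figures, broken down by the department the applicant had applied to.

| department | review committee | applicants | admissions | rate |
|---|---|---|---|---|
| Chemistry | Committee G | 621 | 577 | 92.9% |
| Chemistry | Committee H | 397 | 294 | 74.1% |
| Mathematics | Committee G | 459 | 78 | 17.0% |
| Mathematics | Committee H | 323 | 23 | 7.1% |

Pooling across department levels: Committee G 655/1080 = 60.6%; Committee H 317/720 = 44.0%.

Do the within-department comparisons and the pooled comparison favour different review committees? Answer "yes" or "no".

Within each department level (Chemistry 92.9% vs 74.1%; Mathematics 17.0% vs 7.1%), Committee G has the higher rate every time. Pooled: 60.6% vs 44.0% — Committee G has the higher rate overall. They agree.

no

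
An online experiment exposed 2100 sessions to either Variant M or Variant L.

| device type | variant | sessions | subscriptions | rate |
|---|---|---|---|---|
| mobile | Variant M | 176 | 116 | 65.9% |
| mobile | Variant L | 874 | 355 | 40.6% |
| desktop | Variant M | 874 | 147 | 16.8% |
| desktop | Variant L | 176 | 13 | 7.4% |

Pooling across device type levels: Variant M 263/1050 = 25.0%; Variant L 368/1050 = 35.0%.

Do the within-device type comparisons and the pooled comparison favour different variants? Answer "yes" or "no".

yes

Within each device type level (mobile 65.9% vs 40.6%; desktop 16.8% vs 7.4%), Variant M has the higher rate every time. Pooled: 25.0% vs 35.0% — Variant L has the higher rate overall. The two comparisons disagree.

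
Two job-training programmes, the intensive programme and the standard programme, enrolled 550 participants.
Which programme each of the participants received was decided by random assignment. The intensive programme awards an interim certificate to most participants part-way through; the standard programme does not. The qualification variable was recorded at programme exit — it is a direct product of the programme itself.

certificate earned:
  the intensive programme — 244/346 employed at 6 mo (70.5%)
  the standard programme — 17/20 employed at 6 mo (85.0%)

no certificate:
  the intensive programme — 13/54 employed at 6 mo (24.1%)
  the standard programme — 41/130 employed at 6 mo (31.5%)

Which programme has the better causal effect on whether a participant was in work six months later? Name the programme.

the intensive programme

Within every qualification attained during the programme level the standard programme has the higher rate, yet pooled the intensive programme does — Simpson's reversal.
The distribution of qualification attained during the programme is itself part of what the programme does — it is an intermediate outcome. Holding it fixed would remove that part of the effect; the total effect is the pooled difference.
Pooled: the intensive programme 64.2% vs the standard programme 38.7%; the intensive programme is higher overall.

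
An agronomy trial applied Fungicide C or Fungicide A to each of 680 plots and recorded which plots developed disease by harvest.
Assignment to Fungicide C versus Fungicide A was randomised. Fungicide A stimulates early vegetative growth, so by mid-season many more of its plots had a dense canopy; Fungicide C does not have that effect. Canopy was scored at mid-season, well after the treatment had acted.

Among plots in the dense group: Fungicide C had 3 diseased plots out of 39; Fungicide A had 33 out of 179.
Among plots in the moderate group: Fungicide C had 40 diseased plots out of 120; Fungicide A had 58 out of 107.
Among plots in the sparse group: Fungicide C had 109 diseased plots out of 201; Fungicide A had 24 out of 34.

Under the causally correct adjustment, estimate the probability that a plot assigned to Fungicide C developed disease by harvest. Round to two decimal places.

The stratified and pooled comparisons disagree (Fungicide C wins within each mid-season canopy; Fungicide A wins overall), so the answer turns on the causal role of mid-season canopy.
Stratifying would compare fungicides among plots the fungicides themselves sorted into mid-season canopy groups — a form of selection on an intermediate. The unconditioned pooled rates give the total causal effect.
So P(outcome | do(Fungicide C)) is just the pooled rate for Fungicide C: 152/360 = 0.422.

0.42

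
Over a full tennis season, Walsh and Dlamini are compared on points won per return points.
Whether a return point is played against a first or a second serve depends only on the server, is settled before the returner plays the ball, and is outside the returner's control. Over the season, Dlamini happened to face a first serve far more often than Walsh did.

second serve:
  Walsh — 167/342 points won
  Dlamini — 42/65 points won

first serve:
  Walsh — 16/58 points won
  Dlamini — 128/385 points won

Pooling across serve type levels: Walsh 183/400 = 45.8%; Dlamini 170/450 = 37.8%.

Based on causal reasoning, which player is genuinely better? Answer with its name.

Dlamini

Dlamini is higher inside every serve type stratum but Walsh is higher in aggregate. Whether to stratify depends on how serve type relates to the player.
Serve type is set before the player has any effect — it is not caused by the player — and it independently drives the outcome. That makes it a confounder, so the causal comparison is within serve type levels.
Within each level — second serve: 48.8% vs 64.6%; first serve: 27.6% vs 33.2% — Dlamini is higher every time.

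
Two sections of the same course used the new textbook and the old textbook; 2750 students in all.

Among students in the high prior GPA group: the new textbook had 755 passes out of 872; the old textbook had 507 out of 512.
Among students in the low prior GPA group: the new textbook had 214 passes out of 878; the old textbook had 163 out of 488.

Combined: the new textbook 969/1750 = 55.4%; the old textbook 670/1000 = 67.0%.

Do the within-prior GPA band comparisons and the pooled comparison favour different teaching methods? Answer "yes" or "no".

no

Within each prior GPA band level (high prior GPA 86.6% vs 99.0%; low prior GPA 24.4% vs 33.4%), the old textbook has the higher rate every time. Pooled: 55.4% vs 67.0% — the old textbook has the higher rate overall. They agree.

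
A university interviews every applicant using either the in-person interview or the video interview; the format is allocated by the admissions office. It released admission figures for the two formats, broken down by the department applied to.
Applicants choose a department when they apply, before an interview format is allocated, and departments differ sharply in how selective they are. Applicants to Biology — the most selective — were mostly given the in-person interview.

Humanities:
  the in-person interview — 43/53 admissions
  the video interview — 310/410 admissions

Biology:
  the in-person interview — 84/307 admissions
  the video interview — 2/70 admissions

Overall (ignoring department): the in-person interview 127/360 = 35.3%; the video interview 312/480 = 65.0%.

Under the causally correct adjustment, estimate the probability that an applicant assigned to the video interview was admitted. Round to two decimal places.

0.43

the in-person interview is higher inside every department stratum but the video interview is higher in aggregate. Whether to stratify depends on how department relates to the interview format.
Nothing the interview format does changes department; the imbalance is an allocation artefact. With department also predicting the outcome, the pooled figure is confounded, and the within-stratum comparison is the causal one.
Standardising the video interview to the population department mix: 0.551·310/410 + 0.449·2/70 = 0.430.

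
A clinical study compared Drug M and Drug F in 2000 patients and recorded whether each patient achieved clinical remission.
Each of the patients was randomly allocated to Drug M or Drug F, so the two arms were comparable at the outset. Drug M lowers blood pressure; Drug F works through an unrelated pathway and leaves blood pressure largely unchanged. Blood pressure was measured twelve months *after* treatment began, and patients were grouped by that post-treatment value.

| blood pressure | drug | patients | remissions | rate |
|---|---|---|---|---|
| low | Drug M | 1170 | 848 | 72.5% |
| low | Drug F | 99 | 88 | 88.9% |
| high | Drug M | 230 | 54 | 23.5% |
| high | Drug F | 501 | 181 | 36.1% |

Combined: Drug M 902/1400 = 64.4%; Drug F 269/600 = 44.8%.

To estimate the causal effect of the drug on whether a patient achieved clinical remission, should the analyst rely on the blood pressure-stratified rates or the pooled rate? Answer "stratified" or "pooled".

pooled

Drug F is higher inside every blood pressure stratum but Drug M is higher in aggregate. Whether to stratify depends on how blood pressure relates to the drug.
Blood pressure is recorded after the drug and is itself shifted by it — it sits on the causal path from drug to outcome. Conditioning on a mediator would strip out part of the effect we want; the pooled comparison gives the total causal effect.
Pooled: Drug M 64.4% vs Drug F 44.8%; Drug M is higher overall.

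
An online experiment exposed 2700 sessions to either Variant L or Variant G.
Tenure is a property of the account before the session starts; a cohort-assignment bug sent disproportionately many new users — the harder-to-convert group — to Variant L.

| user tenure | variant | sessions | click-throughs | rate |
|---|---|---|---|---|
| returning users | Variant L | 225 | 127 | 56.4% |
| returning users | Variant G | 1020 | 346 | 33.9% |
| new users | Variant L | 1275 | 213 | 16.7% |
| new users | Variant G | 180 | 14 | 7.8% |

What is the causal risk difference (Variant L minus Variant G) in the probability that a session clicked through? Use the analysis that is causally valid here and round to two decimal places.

+0.15

The user tenure-specific comparison favours Variant L throughout, but the pooled figures favour Variant G. The question is whether to condition on user tenure.
Here user tenure is a common cause — it drives both which variant a case falls under and the outcome. The crude comparison mixes populations; the stratum-specific rates are the causally relevant ones.
Adjusting over the population distribution of user tenure: 0.461·(0.564−0.339) + 0.539·(0.167−0.078) = +0.152.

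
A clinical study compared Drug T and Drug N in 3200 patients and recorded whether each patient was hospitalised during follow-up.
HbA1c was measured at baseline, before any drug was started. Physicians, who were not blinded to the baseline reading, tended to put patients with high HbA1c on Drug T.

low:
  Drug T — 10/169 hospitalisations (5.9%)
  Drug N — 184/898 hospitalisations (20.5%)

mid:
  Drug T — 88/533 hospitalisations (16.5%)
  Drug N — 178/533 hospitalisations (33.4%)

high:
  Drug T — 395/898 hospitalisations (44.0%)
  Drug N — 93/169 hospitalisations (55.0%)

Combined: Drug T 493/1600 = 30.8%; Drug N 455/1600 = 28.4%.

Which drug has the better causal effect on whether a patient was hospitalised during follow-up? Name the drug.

Drug T is lower inside every HbA1c stratum but Drug N is lower in aggregate. Whether to stratify depends on how HbA1c relates to the drug.
Nothing the drug does changes HbA1c; the imbalance is an allocation artefact. With HbA1c also predicting the outcome, the pooled figure is confounded, and the within-stratum comparison is the causal one.
Within each level — low: 5.9% vs 20.5%; mid: 16.5% vs 33.4%; high: 44.0% vs 55.0% — Drug T is lower every time.

Drug T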